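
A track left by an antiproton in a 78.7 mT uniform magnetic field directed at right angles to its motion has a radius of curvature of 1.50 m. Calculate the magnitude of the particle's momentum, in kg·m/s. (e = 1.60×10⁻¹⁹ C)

Since qvB = mv²/r, the momentum p = mv = qBr.
p = (1×1.60×10^-19)(0.0787)(1.50) = 1.89×10^-20 kg·m/s.

p ≈ 1.89×10^-20 kg·m/s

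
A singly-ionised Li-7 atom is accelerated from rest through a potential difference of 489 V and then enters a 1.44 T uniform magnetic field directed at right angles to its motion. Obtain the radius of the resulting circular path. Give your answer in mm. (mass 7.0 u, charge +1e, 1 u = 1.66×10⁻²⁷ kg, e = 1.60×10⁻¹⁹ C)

r ≈ 5.85 mm

The kinetic energy gained is K = qV = (1×1.60×10^-19)(489) = 7.82×10^-17 J.
v = √(2K/m) = 1.16×10^5 m/s.
r = mv/(qB) = (1.16×10^-26)(1.16×10^5) / [(1×1.60×10^-19)(1.44)] = 5.85×10^-3 m.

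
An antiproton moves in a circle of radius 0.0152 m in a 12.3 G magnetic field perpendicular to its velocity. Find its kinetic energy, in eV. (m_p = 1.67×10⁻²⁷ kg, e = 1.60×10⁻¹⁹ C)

K ≈ 0.0167 eV

v = qBr/m = (1×1.60×10^-19)(1.23×10^-3)(0.0152) / (1.67×10^-27) = 1790 m/s.
K = ½mv² = 0.5·(1.67×10^-27)·(1790)² = 2.68×10^-21 J = 0.0167 eV.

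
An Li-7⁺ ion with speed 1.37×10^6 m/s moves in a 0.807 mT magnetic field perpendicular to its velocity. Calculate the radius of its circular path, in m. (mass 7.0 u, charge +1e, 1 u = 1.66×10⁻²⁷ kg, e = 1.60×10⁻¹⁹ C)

r ≈ 123 m

The magnetic force provides the centripetal force: qvB = mv²/r, so r = mv/(qB).
r = (1.16×10^-26 kg)(1.37×10^6 m/s) / [(1×1.60×10^-19 C)(8.07×10^-4 T)] = 123 m.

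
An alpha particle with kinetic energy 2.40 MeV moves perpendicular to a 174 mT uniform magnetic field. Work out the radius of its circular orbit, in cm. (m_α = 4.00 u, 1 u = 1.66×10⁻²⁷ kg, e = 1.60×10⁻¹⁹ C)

r ≈ 128 cm

Convert the energy: K = 2.40 MeV = 3.84×10^-13 J.
v = √(2K/m) = √(2·3.84×10^-13/6.64×10^-27) = 1.08×10^7 m/s.
r = mv/(qB) = (6.64×10^-27)(1.08×10^7) / [(2×1.60×10^-19)(0.174)] = 1.28 m.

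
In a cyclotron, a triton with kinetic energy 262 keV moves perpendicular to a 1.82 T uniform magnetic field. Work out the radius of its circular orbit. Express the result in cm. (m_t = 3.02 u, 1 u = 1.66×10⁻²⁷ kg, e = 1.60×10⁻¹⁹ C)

Convert the energy: K = 262 keV = 4.19×10^-14 J.
v = √(2K/m) = √(2·4.19×10^-14/5.01×10^-27) = 4.09×10^6 m/s.
r = mv/(qB) = (5.01×10^-27)(4.09×10^6) / [(1×1.60×10^-19)(1.82)] = 0.0704 m.

r ≈ 7.04 cm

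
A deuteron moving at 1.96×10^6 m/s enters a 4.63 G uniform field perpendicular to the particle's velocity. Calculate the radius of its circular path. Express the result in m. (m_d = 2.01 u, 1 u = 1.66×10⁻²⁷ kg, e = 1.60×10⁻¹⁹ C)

r ≈ 88.3 m

The magnetic force provides the centripetal force: qvB = mv²/r, so r = mv/(qB).
r = (3.34×10^-27 kg)(1.96×10^6 m/s) / [(1×1.60×10^-19 C)(4.63×10^-4 T)] = 88.3 m.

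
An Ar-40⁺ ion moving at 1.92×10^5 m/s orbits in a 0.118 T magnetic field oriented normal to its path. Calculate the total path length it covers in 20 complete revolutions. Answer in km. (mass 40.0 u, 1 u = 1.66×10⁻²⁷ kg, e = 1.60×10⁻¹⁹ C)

r = mv/(qB) = 0.675 m, so one revolution covers 2πr = 4.24 m.
In 20 revolutions: L = 20·2πr = 84.9 m.

L ≈ 0.0849 km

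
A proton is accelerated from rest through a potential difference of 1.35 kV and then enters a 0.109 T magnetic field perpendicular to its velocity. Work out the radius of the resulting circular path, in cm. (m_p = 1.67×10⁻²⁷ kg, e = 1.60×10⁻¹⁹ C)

The kinetic energy gained is K = qV = (1×1.60×10^-19)(1350) = 2.16×10^-16 J.
v = √(2K/m) = 5.09×10^5 m/s.
r = mv/(qB) = (1.67×10^-27)(5.09×10^5) / [(1×1.60×10^-19)(0.109)] = 0.0487 m.

r ≈ 4.87 cm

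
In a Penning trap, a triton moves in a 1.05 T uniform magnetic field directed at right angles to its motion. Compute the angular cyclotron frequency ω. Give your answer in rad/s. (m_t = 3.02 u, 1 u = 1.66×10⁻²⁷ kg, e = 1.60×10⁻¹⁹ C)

ω = qB/m = (1×1.60×10^-19)(1.05) / (5.01×10^-27) = 3.35×10^7 rad/s.

ω ≈ 3.35×10^7 rad/s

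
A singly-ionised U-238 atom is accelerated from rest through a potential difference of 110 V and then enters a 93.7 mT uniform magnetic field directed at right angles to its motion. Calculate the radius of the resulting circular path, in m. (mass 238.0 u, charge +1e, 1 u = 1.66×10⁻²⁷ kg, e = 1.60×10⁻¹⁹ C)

r ≈ 0.249 m

The kinetic energy gained is K = qV = (1×1.60×10^-19)(110) = 1.76×10^-17 J.
v = √(2K/m) = 9440 m/s.
r = mv/(qB) = (3.95×10^-25)(9440) / [(1×1.60×10^-19)(0.0937)] = 0.249 m.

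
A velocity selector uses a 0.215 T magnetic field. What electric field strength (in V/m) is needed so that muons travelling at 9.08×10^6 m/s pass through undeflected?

qE = qvB ⇒ E = vB = (9.08×10^6)(0.215) = 1.95×10^6 V/m.

E ≈ 1.95×10^6 V/m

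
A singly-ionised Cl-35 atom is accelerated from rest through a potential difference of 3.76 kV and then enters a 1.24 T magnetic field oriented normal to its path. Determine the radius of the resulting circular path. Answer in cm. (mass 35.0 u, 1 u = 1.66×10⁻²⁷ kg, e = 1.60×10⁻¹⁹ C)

The kinetic energy gained is K = qV = (1×1.60×10^-19)(3760) = 6.02×10^-16 J.
v = √(2K/m) = 1.44×10^5 m/s.
r = mv/(qB) = (5.81×10^-26)(1.44×10^5) / [(1×1.60×10^-19)(1.24)] = 0.0421 m.

r ≈ 4.21 cm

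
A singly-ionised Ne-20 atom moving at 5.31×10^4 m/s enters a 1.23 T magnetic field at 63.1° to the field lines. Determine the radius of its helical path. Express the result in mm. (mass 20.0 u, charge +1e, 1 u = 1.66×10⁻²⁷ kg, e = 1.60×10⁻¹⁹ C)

r ≈ 7.99 mm

Only the perpendicular component v⊥ = v sin63.1° = 4.74×10^4 m/s is bent by the field.
r = m v⊥ /(qB) = (3.32×10^-26)(4.74×10^4) / [(1×1.60×10^-19)(1.23)] = 7.99×10^-3 m.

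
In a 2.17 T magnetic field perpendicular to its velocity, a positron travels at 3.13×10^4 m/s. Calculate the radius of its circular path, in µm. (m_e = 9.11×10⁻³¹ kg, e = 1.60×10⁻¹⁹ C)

r ≈ 0.0821 µm

The magnetic force provides the centripetal force: qvB = mv²/r, so r = mv/(qB).
r = (9.11×10^-31 kg)(3.13×10^4 m/s) / [(1×1.60×10^-19 C)(2.17 T)] = 8.21×10^-8 m.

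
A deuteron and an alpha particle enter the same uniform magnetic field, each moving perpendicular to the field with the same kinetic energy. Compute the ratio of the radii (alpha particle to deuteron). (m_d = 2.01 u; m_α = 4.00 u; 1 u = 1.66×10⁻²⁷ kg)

r = √(2mK)/(qB) ⇒ at equal K, r ∝ √m/q.
r_{alpha particle}/r_{deuteron} = 0.705.

ratio ≈ 0.705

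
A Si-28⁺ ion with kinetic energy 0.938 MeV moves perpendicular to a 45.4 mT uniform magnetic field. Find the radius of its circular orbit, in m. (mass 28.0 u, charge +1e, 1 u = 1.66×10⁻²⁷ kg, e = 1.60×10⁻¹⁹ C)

Convert the energy: K = 0.938 MeV = 1.50×10^-13 J.
v = √(2K/m) = √(2·1.50×10^-13/4.65×10^-26) = 2.54×10^6 m/s.
r = mv/(qB) = (4.65×10^-26)(2.54×10^6) / [(1×1.60×10^-19)(0.0454)] = 16.3 m.

r ≈ 16.3 m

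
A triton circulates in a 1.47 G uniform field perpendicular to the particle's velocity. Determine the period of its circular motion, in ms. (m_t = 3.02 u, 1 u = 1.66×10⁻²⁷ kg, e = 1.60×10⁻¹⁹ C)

T ≈ 1.34 ms

The cyclotron period is independent of speed: T = 2πm/(qB).
T = 2π(5.01×10^-27) / [(1×1.60×10^-19)(1.47×10^-4)] = 1.34×10^-3 s.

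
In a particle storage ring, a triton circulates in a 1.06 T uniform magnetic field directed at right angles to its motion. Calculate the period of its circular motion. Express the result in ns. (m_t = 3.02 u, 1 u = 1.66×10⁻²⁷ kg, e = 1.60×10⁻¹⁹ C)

The cyclotron period is independent of speed: T = 2πm/(qB).
T = 2π(5.01×10^-27) / [(1×1.60×10^-19)(1.06)] = 1.86×10^-7 s.

T ≈ 186 ns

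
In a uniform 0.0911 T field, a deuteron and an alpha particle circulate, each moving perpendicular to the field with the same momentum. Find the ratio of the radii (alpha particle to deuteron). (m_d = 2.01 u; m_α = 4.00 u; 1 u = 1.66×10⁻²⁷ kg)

r = p/(qB) ⇒ at equal p, r ∝ 1/q.
r_{alpha particle}/r_{deuteron} = 0.500.

ratio ≈ 0.500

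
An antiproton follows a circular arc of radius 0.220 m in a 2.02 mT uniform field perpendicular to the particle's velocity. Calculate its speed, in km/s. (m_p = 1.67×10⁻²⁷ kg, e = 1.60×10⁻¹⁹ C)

v ≈ 42.6 km/s

From qvB = mv²/r, v = qBr/m.
v = (1×1.60×10^-19)(2.02×10^-3)(0.220) / (1.67×10^-27) = 4.26×10^4 m/s.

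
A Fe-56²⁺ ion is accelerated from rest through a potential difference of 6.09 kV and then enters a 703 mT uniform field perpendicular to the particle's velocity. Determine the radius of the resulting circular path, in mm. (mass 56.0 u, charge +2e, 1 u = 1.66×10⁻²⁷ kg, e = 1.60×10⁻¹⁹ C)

r ≈ 84.6 mm

The kinetic energy gained is K = qV = (2×1.60×10^-19)(6090) = 1.95×10^-15 J.
v = √(2K/m) = 2.05×10^5 m/s.
r = mv/(qB) = (9.30×10^-26)(2.05×10^5) / [(2×1.60×10^-19)(0.703)] = 0.0846 m.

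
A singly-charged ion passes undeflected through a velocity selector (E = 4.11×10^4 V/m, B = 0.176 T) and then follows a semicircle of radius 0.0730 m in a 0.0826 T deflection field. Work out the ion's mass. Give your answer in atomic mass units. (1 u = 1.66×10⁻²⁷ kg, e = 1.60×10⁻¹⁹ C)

m ≈ 2.49 u

v = E/B₁ = 2.34×10^5 m/s.
From r = mv/(qB₂), m = qB₂r/v = (1×1.60×10^-19)(0.0826)(0.0730) / (2.34×10^5) = 4.13×10^-27 kg.
In atomic mass units: m = 4.13×10^-27 / 1.66×10^-27 = 2.49 u.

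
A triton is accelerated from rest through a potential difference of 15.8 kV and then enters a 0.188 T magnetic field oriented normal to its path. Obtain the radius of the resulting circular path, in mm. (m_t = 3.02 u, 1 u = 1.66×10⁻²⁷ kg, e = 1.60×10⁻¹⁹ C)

The kinetic energy gained is K = qV = (1×1.60×10^-19)(1.58×10^4) = 2.53×10^-15 J.
v = √(2K/m) = 1.00×10^6 m/s.
r = mv/(qB) = (5.01×10^-27)(1.00×10^6) / [(1×1.60×10^-19)(0.188)] = 0.167 m.

r ≈ 167 mm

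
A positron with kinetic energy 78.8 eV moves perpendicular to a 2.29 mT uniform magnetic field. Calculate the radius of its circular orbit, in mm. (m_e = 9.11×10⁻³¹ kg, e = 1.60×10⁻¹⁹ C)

Convert the energy: K = 78.8 eV = 1.26×10^-17 J.
v = √(2K/m) = √(2·1.26×10^-17/9.11×10^-31) = 5.26×10^6 m/s.
r = mv/(qB) = (9.11×10^-31)(5.26×10^6) / [(1×1.60×10^-19)(2.29×10^-3)] = 0.0131 m.

r ≈ 13.1 mm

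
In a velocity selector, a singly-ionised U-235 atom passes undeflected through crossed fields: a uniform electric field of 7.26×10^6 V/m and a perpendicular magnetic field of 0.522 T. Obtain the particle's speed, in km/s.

v ≈ 13900 km/s

For zero net force, qE = qvB, so v = E/B.
v = (7.26×10^6) / (0.522) = 1.39×10^7 m/s.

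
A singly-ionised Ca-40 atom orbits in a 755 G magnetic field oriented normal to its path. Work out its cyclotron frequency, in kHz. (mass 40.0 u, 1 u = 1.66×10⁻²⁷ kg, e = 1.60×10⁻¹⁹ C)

f = qB/(2πm) = (1×1.60×10^-19)(0.0755) / [2π(6.64×10^-26)] = 2.90×10^4 Hz.

f ≈ 29.0 kHz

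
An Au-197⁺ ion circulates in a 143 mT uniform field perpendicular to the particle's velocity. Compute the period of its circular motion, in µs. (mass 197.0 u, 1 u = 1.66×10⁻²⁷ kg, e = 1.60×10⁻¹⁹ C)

T ≈ 89.8 µs

The cyclotron period is independent of speed: T = 2πm/(qB).
T = 2π(3.27×10^-25) / [(1×1.60×10^-19)(0.143)] = 8.98×10^-5 s.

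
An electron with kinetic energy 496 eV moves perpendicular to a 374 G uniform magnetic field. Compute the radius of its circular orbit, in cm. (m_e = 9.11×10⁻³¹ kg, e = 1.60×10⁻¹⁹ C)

Convert the energy: K = 496 eV = 7.94×10^-17 J.
v = √(2K/m) = √(2·7.94×10^-17/9.11×10^-31) = 1.32×10^7 m/s.
r = mv/(qB) = (9.11×10^-31)(1.32×10^7) / [(1×1.60×10^-19)(0.0374)] = 2.01×10^-3 m.

r ≈ 0.201 cm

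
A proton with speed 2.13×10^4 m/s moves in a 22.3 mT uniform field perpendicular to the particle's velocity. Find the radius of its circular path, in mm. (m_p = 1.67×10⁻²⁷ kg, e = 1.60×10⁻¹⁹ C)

r ≈ 9.97 mm

The magnetic force provides the centripetal force: qvB = mv²/r, so r = mv/(qB).
r = (1.67×10^-27 kg)(2.13×10^4 m/s) / [(1×1.60×10^-19 C)(0.0223 T)] = 9.97×10^-3 m.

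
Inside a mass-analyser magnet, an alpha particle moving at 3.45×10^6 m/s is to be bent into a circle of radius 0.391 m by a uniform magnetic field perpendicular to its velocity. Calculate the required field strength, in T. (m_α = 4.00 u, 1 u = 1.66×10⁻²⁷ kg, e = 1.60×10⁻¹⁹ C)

qvB = mv²/r gives B = mv/(qr).
B = (6.64×10^-27)(3.45×10^6) / [(2×1.60×10^-19)(0.391)] = 0.183 T.

B ≈ 0.183 T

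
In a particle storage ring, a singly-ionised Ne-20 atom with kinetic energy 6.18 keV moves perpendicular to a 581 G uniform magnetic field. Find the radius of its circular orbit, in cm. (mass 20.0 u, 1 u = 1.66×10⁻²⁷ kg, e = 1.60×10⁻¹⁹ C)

r ≈ 87.2 cm

Convert the energy: K = 6.18 keV = 9.89×10^-16 J.
v = √(2K/m) = √(2·9.89×10^-16/3.32×10^-26) = 2.44×10^5 m/s.
r = mv/(qB) = (3.32×10^-26)(2.44×10^5) / [(1×1.60×10^-19)(0.0581)] = 0.872 m.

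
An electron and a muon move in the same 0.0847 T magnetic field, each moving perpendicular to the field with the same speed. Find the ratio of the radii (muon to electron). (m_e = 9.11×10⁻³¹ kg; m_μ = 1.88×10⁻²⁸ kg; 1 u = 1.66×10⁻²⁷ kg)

r = mv/(qB) ⇒ at equal v, r ∝ m/q.
r_{muon}/r_{electron} = 206.

ratio ≈ 206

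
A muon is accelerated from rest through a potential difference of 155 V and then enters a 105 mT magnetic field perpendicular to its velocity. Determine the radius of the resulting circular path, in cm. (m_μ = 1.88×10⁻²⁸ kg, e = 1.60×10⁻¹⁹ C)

r ≈ 0.575 cm

The kinetic energy gained is K = qV = (1×1.60×10^-19)(155) = 2.48×10^-17 J.
v = √(2K/m) = 5.14×10^5 m/s.
r = mv/(qB) = (1.88×10^-28)(5.14×10^5) / [(1×1.60×10^-19)(0.105)] = 5.75×10^-3 m.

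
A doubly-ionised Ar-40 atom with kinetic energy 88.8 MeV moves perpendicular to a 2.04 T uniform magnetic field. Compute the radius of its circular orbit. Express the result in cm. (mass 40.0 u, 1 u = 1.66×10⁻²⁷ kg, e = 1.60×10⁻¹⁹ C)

r ≈ 210 cm

Convert the energy: K = 88.8 MeV = 1.42×10^-11 J.
v = √(2K/m) = √(2·1.42×10^-11/6.64×10^-26) = 2.07×10^7 m/s.
r = mv/(qB) = (6.64×10^-26)(2.07×10^7) / [(2×1.60×10^-19)(2.04)] = 2.10 m.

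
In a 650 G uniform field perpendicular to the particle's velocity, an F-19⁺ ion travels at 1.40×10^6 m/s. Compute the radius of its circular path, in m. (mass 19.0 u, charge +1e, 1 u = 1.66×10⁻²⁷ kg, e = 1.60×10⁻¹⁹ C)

The magnetic force provides the centripetal force: qvB = mv²/r, so r = mv/(qB).
r = (3.15×10^-26 kg)(1.40×10^6 m/s) / [(1×1.60×10^-19 C)(0.0650 T)] = 4.25 m.

r ≈ 4.25 m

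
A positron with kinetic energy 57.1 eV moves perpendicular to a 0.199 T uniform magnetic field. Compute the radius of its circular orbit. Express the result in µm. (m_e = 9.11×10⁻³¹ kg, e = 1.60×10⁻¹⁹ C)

Convert the energy: K = 57.1 eV = 9.14×10^-18 J.
v = √(2K/m) = √(2·9.14×10^-18/9.11×10^-31) = 4.48×10^6 m/s.
r = mv/(qB) = (9.11×10^-31)(4.48×10^6) / [(1×1.60×10^-19)(0.199)] = 1.28×10^-4 m.

r ≈ 128 µm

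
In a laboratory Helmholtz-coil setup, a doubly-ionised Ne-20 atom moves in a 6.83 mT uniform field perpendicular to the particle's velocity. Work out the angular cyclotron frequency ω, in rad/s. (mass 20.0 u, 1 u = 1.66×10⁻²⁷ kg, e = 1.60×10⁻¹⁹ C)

ω = qB/m = (2×1.60×10^-19)(6.83×10^-3) / (3.32×10^-26) = 6.58×10^4 rad/s.

ω ≈ 6.58×10^4 rad/s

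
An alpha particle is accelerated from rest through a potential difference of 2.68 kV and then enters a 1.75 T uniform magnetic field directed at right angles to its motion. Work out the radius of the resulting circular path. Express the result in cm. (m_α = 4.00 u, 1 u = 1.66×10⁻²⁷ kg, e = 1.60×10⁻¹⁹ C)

The kinetic energy gained is K = qV = (2×1.60×10^-19)(2680) = 8.58×10^-16 J.
v = √(2K/m) = 5.08×10^5 m/s.
r = mv/(qB) = (6.64×10^-27)(5.08×10^5) / [(2×1.60×10^-19)(1.75)] = 6.03×10^-3 m.

r ≈ 0.603 cm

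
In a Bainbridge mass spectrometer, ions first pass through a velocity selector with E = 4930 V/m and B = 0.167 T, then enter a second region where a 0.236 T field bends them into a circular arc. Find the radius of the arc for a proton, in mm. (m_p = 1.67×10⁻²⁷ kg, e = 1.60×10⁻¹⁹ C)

The selector passes v = E/B = 4930/0.167 = 2.95×10^4 m/s.
In the deflection region, r = mv/(qB₂) = (1.67×10^-27)(2.95×10^4) / [(1×1.60×10^-19)(0.236)] = 1.31×10^-3 m.

r ≈ 1.31 mm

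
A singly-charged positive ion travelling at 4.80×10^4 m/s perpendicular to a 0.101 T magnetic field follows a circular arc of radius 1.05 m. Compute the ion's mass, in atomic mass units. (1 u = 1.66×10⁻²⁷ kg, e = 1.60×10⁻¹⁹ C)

m ≈ 213 u

qvB = mv²/r ⇒ m = qBr/v.
m = (1×1.60×10^-19)(0.101)(1.05) / (4.80×10^4) = 3.54×10^-25 kg = 213 u.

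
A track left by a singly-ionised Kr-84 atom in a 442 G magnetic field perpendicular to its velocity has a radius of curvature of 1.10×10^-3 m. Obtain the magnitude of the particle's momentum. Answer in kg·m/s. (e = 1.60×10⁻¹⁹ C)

p ≈ 7.78×10^-24 kg·m/s

Since qvB = mv²/r, the momentum p = mv = qBr.
p = (1×1.60×10^-19)(0.0442)(1.10×10^-3) = 7.78×10^-24 kg·m/s.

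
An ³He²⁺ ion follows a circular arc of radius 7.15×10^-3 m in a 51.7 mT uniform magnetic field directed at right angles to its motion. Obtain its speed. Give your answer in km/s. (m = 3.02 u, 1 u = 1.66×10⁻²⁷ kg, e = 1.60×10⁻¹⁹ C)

v ≈ 23.6 km/s

From qvB = mv²/r, v = qBr/m.
v = (2×1.60×10^-19)(0.0517)(7.15×10^-3) / (5.01×10^-27) = 2.36×10^4 m/s.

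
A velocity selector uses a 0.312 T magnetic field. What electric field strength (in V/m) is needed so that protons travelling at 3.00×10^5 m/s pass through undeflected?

E ≈ 9.36×10^4 V/m

qE = qvB ⇒ E = vB = (3.00×10^5)(0.312) = 9.36×10^4 V/m.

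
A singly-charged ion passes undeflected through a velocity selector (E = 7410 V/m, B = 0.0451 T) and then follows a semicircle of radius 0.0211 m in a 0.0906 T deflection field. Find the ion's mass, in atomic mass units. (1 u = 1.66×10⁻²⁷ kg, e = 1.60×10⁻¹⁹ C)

v = E/B₁ = 1.64×10^5 m/s.
From r = mv/(qB₂), m = qB₂r/v = (1×1.60×10^-19)(0.0906)(0.0211) / (1.64×10^5) = 1.86×10^-27 kg.
In atomic mass units: m = 1.86×10^-27 / 1.66×10^-27 = 1.12 u.

m ≈ 1.12 u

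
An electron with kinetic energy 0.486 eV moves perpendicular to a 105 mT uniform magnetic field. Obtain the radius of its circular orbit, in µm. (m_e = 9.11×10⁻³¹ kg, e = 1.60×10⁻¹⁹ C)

r ≈ 22.4 µm

Convert the energy: K = 0.486 eV = 7.78×10^-20 J.
v = √(2K/m) = √(2·7.78×10^-20/9.11×10^-31) = 4.13×10^5 m/s.
r = mv/(qB) = (9.11×10^-31)(4.13×10^5) / [(1×1.60×10^-19)(0.105)] = 2.24×10^-5 m.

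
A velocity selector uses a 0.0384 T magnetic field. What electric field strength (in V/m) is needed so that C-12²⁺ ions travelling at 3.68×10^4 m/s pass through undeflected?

E ≈ 1410 V/m

qE = qvB ⇒ E = vB = (3.68×10^4)(0.0384) = 1410 V/m.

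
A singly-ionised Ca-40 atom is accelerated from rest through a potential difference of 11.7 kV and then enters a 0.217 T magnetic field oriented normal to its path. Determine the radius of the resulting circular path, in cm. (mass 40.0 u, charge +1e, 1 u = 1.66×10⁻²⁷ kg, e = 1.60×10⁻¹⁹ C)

The kinetic energy gained is K = qV = (1×1.60×10^-19)(1.17×10^4) = 1.87×10^-15 J.
v = √(2K/m) = 2.37×10^5 m/s.
r = mv/(qB) = (6.64×10^-26)(2.37×10^5) / [(1×1.60×10^-19)(0.217)] = 0.454 m.

r ≈ 45.4 cm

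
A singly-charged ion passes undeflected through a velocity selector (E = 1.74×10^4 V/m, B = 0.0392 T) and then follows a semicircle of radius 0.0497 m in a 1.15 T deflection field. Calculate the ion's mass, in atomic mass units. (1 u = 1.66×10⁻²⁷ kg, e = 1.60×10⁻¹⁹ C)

m ≈ 12.4 u

v = E/B₁ = 4.44×10^5 m/s.
From r = mv/(qB₂), m = qB₂r/v = (1×1.60×10^-19)(1.15)(0.0497) / (4.44×10^5) = 2.06×10^-26 kg.
In atomic mass units: m = 2.06×10^-26 / 1.66×10^-27 = 12.4 u.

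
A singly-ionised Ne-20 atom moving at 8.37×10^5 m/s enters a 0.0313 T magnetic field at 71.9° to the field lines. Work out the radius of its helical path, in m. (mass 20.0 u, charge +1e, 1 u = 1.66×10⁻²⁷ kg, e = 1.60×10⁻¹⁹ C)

Only the perpendicular component v⊥ = v sin71.9° = 7.96×10^5 m/s is bent by the field.
r = m v⊥ /(qB) = (3.32×10^-26)(7.96×10^5) / [(1×1.60×10^-19)(0.0313)] = 5.27 m.

r ≈ 5.27 m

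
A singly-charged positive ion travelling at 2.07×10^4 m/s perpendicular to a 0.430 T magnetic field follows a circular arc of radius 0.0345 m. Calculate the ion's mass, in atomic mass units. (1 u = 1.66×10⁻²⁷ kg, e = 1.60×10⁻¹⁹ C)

qvB = mv²/r ⇒ m = qBr/v.
m = (1×1.60×10^-19)(0.430)(0.0345) / (2.07×10^4) = 1.15×10^-25 kg = 69.1 u.

m ≈ 69.1 u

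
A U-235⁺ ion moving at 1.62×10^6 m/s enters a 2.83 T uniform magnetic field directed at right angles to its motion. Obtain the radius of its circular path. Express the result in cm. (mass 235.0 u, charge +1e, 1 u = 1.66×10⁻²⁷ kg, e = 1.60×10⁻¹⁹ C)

r ≈ 140 cm

The magnetic force provides the centripetal force: qvB = mv²/r, so r = mv/(qB).
r = (3.90×10^-25 kg)(1.62×10^6 m/s) / [(1×1.60×10^-19 C)(2.83 T)] = 1.40 m.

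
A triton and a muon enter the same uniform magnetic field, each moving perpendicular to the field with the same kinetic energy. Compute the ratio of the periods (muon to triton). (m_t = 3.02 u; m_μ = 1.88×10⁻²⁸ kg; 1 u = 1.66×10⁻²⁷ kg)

ratio ≈ 0.0375

T = 2πm/(qB) is independent of speed, so T₂/T₁ = (m₂/q₂)/(m₁/q₁).
T_{muon}/T_{triton} = (1.88×10^-28/1e) / (5.01×10^-27/1e) = 0.0375.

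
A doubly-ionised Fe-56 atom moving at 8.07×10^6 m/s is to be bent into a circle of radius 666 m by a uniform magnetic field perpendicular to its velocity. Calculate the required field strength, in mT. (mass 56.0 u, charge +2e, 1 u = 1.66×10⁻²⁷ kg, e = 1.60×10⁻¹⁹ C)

qvB = mv²/r gives B = mv/(qr).
B = (9.30×10^-26)(8.07×10^6) / [(2×1.60×10^-19)(666)] = 3.52×10^-3 T.

B ≈ 3.52 mT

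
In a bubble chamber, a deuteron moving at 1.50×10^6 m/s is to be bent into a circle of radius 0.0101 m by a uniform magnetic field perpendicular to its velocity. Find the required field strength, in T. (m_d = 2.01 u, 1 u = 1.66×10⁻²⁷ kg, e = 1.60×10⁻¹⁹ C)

qvB = mv²/r gives B = mv/(qr).
B = (3.34×10^-27)(1.50×10^6) / [(1×1.60×10^-19)(0.0101)] = 3.10 T.

B ≈ 3.10 T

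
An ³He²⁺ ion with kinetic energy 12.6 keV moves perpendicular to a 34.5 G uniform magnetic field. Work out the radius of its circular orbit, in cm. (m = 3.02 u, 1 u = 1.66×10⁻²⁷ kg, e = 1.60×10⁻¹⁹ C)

Convert the energy: K = 12.6 keV = 2.02×10^-15 J.
v = √(2K/m) = √(2·2.02×10^-15/5.01×10^-27) = 8.97×10^5 m/s.
r = mv/(qB) = (5.01×10^-27)(8.97×10^5) / [(2×1.60×10^-19)(3.45×10^-3)] = 4.07 m.

r ≈ 407 cm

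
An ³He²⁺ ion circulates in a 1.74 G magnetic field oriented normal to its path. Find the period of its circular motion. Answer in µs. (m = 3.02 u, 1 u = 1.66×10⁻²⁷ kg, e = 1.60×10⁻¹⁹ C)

T ≈ 566 µs

The cyclotron period is independent of speed: T = 2πm/(qB).
T = 2π(5.01×10^-27) / [(2×1.60×10^-19)(1.74×10^-4)] = 5.66×10^-4 s.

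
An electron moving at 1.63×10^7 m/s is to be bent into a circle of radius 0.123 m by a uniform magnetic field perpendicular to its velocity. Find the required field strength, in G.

B ≈ 7.55 G

qvB = mv²/r gives B = mv/(qr).
B = (9.11×10^-31)(1.63×10^7) / [(1×1.60×10^-19)(0.123)] = 7.55×10^-4 T.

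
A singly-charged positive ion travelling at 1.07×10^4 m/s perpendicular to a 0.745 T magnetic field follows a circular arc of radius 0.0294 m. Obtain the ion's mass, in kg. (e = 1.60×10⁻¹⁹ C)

qvB = mv²/r ⇒ m = qBr/v.
m = (1×1.60×10^-19)(0.745)(0.0294) / (1.07×10^4) = 3.28×10^-25 kg.

m ≈ 3.28×10^-25 kg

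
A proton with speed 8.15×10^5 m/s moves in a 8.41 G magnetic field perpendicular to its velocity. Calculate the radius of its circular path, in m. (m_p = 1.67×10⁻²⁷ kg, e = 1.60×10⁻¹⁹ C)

The magnetic force provides the centripetal force: qvB = mv²/r, so r = mv/(qB).
r = (1.67×10^-27 kg)(8.15×10^5 m/s) / [(1×1.60×10^-19 C)(8.41×10^-4 T)] = 10.1 m.

r ≈ 10.1 m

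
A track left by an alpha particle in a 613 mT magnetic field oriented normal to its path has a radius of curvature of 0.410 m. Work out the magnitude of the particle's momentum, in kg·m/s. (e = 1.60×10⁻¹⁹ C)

Since qvB = mv²/r, the momentum p = mv = qBr.
p = (2×1.60×10^-19)(0.613)(0.410) = 8.04×10^-20 kg·m/s.

p ≈ 8.04×10^-20 kg·m/s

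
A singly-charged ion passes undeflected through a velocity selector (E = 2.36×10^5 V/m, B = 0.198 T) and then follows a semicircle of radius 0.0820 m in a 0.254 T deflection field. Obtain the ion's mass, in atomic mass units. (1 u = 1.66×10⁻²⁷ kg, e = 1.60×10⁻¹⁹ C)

m ≈ 1.68 u

v = E/B₁ = 1.19×10^6 m/s.
From r = mv/(qB₂), m = qB₂r/v = (1×1.60×10^-19)(0.254)(0.0820) / (1.19×10^6) = 2.80×10^-27 kg.
In atomic mass units: m = 2.80×10^-27 / 1.66×10^-27 = 1.68 u.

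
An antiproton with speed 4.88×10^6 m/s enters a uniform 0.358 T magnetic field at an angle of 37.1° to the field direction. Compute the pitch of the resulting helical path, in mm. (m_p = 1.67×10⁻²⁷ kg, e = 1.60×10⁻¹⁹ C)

pitch ≈ 713 mm

The velocity component along B is v∥ = v cos37.1° = 3.89×10^6 m/s.
The cyclotron period T = 2πm/(qB) = 1.83×10^-7 s is set by m, q, B alone.
Pitch = v∥·T = (3.89×10^6)(1.83×10^-7) = 0.713 m.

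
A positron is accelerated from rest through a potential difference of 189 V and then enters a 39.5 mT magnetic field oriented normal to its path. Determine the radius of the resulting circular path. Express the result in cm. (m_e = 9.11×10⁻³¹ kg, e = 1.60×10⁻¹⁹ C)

r ≈ 0.117 cm

The kinetic energy gained is K = qV = (1×1.60×10^-19)(189) = 3.02×10^-17 J.
v = √(2K/m) = 8.15×10^6 m/s.
r = mv/(qB) = (9.11×10^-31)(8.15×10^6) / [(1×1.60×10^-19)(0.0395)] = 1.17×10^-3 m.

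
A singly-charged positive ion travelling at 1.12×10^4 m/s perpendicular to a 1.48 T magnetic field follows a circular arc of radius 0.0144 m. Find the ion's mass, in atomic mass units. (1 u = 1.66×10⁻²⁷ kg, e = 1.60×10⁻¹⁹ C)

m ≈ 183 u

qvB = mv²/r ⇒ m = qBr/v.
m = (1×1.60×10^-19)(1.48)(0.0144) / (1.12×10^4) = 3.04×10^-25 kg = 183 u.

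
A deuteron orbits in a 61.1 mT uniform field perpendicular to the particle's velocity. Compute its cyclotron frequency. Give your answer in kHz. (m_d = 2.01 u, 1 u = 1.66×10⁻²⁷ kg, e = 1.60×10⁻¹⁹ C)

f ≈ 466 kHz

f = qB/(2πm) = (1×1.60×10^-19)(0.0611) / [2π(3.34×10^-27)] = 4.66×10^5 Hz.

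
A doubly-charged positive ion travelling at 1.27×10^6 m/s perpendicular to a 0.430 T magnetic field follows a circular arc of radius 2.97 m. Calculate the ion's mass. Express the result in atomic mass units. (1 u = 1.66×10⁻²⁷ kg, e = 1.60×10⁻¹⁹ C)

m ≈ 194 u

qvB = mv²/r ⇒ m = qBr/v.
m = (2×1.60×10^-19)(0.430)(2.97) / (1.27×10^6) = 3.22×10^-25 kg = 194 u.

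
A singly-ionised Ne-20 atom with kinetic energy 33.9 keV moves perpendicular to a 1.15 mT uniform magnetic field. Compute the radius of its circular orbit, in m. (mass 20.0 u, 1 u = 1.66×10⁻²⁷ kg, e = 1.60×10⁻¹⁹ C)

r ≈ 103 m

Convert the energy: K = 33.9 keV = 5.42×10^-15 J.
v = √(2K/m) = √(2·5.42×10^-15/3.32×10^-26) = 5.72×10^5 m/s.
r = mv/(qB) = (3.32×10^-26)(5.72×10^5) / [(1×1.60×10^-19)(1.15×10^-3)] = 103 m.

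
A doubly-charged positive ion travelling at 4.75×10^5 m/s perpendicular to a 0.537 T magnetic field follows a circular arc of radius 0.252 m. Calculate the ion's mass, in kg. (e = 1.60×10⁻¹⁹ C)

m ≈ 9.12×10^-26 kg

qvB = mv²/r ⇒ m = qBr/v.
m = (2×1.60×10^-19)(0.537)(0.252) / (4.75×10^5) = 9.12×10^-26 kg.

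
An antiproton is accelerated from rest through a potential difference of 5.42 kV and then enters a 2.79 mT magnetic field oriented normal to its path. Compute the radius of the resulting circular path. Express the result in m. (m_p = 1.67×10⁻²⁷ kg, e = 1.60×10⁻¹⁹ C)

The kinetic energy gained is K = qV = (1×1.60×10^-19)(5420) = 8.67×10^-16 J.
v = √(2K/m) = 1.02×10^6 m/s.
r = mv/(qB) = (1.67×10^-27)(1.02×10^6) / [(1×1.60×10^-19)(2.79×10^-3)] = 3.81 m.

r ≈ 3.81 m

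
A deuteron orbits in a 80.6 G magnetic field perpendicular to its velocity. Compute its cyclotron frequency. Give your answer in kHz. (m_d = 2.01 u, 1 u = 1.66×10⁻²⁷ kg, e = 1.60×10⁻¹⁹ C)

f = qB/(2πm) = (1×1.60×10^-19)(8.06×10^-3) / [2π(3.34×10^-27)] = 6.15×10^4 Hz.

f ≈ 61.5 kHz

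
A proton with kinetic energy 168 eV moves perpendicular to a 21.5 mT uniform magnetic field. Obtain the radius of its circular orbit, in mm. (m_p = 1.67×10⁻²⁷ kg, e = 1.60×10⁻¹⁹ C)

Convert the energy: K = 168 eV = 2.69×10^-17 J.
v = √(2K/m) = √(2·2.69×10^-17/1.67×10^-27) = 1.79×10^5 m/s.
r = mv/(qB) = (1.67×10^-27)(1.79×10^5) / [(1×1.60×10^-19)(0.0215)] = 0.0871 m.

r ≈ 87.1 mm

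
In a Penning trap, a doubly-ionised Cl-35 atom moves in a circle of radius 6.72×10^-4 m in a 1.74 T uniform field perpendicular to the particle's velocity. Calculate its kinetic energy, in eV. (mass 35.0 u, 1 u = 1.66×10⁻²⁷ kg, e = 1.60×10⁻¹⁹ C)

v = qBr/m = (2×1.60×10^-19)(1.74)(6.72×10^-4) / (5.81×10^-26) = 6440 m/s.
K = ½mv² = 0.5·(5.81×10^-26)·(6440)² = 1.20×10^-18 J = 7.53 eV.

K ≈ 7.53 eV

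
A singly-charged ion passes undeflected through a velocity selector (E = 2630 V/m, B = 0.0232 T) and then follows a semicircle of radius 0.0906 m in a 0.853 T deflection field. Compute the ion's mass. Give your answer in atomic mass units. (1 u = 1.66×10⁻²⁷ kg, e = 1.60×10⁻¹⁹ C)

v = E/B₁ = 1.13×10^5 m/s.
From r = mv/(qB₂), m = qB₂r/v = (1×1.60×10^-19)(0.853)(0.0906) / (1.13×10^5) = 1.09×10^-25 kg.
In atomic mass units: m = 1.09×10^-25 / 1.66×10^-27 = 65.7 u.

m ≈ 65.7 u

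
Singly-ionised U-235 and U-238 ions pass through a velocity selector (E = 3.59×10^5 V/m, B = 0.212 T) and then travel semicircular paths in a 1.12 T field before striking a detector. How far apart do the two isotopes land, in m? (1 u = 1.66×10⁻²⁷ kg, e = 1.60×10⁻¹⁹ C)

Both emerge at v = E/B₁ = 1.69×10^6 m/s.
r = mv/(qB₂), so r₁ = 3.6863 m and r₂ = 3.7334 m, giving Δr = 0.0471 m.
After a semicircle each ion lands a diameter 2r from the entry slit, so the separation is 2Δr = 0.0941 m.

Δd ≈ 0.0941 m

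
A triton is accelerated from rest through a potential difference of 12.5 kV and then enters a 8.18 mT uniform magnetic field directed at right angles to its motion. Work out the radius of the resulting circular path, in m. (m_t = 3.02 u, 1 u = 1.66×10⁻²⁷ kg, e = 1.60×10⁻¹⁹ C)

The kinetic energy gained is K = qV = (1×1.60×10^-19)(1.25×10^4) = 2.00×10^-15 J.
v = √(2K/m) = 8.93×10^5 m/s.
r = mv/(qB) = (5.01×10^-27)(8.93×10^5) / [(1×1.60×10^-19)(8.18×10^-3)] = 3.42 m.

r ≈ 3.42 m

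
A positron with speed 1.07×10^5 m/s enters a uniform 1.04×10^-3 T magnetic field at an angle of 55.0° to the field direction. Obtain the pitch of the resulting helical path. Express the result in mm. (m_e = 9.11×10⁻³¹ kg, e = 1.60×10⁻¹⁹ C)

pitch ≈ 2.11 mm

The velocity component along B is v∥ = v cos55.0° = 6.14×10^4 m/s.
The cyclotron period T = 2πm/(qB) = 3.44×10^-8 s is set by m, q, B alone.
Pitch = v∥·T = (6.14×10^4)(3.44×10^-8) = 2.11×10^-3 m.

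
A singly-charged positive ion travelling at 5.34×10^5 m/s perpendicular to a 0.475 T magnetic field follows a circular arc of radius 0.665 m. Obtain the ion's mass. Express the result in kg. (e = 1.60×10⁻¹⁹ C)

m ≈ 9.46×10^-26 kg

qvB = mv²/r ⇒ m = qBr/v.
m = (1×1.60×10^-19)(0.475)(0.665) / (5.34×10^5) = 9.46×10^-26 kg.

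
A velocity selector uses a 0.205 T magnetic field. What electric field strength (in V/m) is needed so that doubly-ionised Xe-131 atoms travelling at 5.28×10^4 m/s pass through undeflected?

E ≈ 1.08×10^4 V/m

qE = qvB ⇒ E = vB = (5.28×10^4)(0.205) = 1.08×10^4 V/m.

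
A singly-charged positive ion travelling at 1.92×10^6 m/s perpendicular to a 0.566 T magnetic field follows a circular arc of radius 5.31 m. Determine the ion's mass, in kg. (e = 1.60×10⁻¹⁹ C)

m ≈ 2.50×10^-25 kg

qvB = mv²/r ⇒ m = qBr/v.
m = (1×1.60×10^-19)(0.566)(5.31) / (1.92×10^6) = 2.50×10^-25 kg.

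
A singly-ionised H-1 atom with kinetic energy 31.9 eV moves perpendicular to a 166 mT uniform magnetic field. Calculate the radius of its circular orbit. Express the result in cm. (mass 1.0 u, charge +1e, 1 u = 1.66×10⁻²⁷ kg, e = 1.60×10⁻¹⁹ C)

Convert the energy: K = 31.9 eV = 5.10×10^-18 J.
v = √(2K/m) = √(2·5.10×10^-18/1.66×10^-27) = 7.84×10^4 m/s.
r = mv/(qB) = (1.66×10^-27)(7.84×10^4) / [(1×1.60×10^-19)(0.166)] = 4.90×10^-3 m.

r ≈ 0.490 cm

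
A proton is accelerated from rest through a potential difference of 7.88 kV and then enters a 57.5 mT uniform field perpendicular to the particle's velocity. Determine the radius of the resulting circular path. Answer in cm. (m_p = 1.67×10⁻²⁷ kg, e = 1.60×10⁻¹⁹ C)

The kinetic energy gained is K = qV = (1×1.60×10^-19)(7880) = 1.26×10^-15 J.
v = √(2K/m) = 1.23×10^6 m/s.
r = mv/(qB) = (1.67×10^-27)(1.23×10^6) / [(1×1.60×10^-19)(0.0575)] = 0.223 m.

r ≈ 22.3 cm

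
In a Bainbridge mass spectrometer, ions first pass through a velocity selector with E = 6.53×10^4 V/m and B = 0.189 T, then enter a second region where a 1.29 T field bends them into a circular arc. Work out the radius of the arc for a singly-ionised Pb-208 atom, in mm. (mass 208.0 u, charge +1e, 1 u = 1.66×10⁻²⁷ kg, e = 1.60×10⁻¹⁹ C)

r ≈ 578 mm

The selector passes v = E/B = 6.53×10^4/0.189 = 3.46×10^5 m/s.
In the deflection region, r = mv/(qB₂) = (3.45×10^-25)(3.46×10^5) / [(1×1.60×10^-19)(1.29)] = 0.578 m.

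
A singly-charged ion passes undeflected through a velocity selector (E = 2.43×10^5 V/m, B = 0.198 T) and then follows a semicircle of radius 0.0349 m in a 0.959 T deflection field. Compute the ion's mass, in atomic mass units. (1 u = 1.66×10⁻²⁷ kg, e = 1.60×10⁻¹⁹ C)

m ≈ 2.63 u

v = E/B₁ = 1.23×10^6 m/s.
From r = mv/(qB₂), m = qB₂r/v = (1×1.60×10^-19)(0.959)(0.0349) / (1.23×10^6) = 4.36×10^-27 kg.
In atomic mass units: m = 4.36×10^-27 / 1.66×10^-27 = 2.63 u.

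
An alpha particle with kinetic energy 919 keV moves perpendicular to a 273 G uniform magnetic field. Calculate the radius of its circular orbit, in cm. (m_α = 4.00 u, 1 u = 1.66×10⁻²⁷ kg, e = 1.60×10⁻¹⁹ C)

r ≈ 506 cm

Convert the energy: K = 919 keV = 1.47×10^-13 J.
v = √(2K/m) = √(2·1.47×10^-13/6.64×10^-27) = 6.66×10^6 m/s.
r = mv/(qB) = (6.64×10^-27)(6.66×10^6) / [(2×1.60×10^-19)(0.0273)] = 5.06 m.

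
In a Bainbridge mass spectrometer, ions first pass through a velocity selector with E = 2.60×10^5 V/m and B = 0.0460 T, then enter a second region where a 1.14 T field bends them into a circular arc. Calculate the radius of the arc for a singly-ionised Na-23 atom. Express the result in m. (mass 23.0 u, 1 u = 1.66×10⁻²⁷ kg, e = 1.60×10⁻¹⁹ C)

The selector passes v = E/B = 2.60×10^5/0.0460 = 5.65×10^6 m/s.
In the deflection region, r = mv/(qB₂) = (3.82×10^-26)(5.65×10^6) / [(1×1.60×10^-19)(1.14)] = 1.18 m.

r ≈ 1.18 m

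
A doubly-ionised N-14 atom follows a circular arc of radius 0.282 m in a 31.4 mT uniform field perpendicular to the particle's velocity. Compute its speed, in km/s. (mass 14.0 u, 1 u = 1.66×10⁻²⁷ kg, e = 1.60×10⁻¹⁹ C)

From qvB = mv²/r, v = qBr/m.
v = (2×1.60×10^-19)(0.0314)(0.282) / (2.32×10^-26) = 1.22×10^5 m/s.

v ≈ 122 km/s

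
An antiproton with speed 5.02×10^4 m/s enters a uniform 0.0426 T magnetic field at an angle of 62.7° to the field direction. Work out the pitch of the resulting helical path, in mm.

The velocity component along B is v∥ = v cos62.7° = 2.30×10^4 m/s.
The cyclotron period T = 2πm/(qB) = 1.54×10^-6 s is set by m, q, B alone.
Pitch = v∥·T = (2.30×10^4)(1.54×10^-6) = 0.0354 m.

pitch ≈ 35.4 mm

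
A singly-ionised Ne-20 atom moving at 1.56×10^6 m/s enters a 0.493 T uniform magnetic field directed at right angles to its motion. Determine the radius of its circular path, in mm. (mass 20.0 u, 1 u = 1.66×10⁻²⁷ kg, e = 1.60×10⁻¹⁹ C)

The magnetic force provides the centripetal force: qvB = mv²/r, so r = mv/(qB).
r = (3.32×10^-26 kg)(1.56×10^6 m/s) / [(1×1.60×10^-19 C)(0.493 T)] = 0.657 m.

r ≈ 657 mm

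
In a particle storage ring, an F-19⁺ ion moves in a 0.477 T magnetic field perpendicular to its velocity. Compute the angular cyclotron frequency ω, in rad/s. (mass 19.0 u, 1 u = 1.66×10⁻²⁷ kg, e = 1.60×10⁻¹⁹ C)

ω = qB/m = (1×1.60×10^-19)(0.477) / (3.15×10^-26) = 2.42×10^6 rad/s.

ω ≈ 2.42×10^6 rad/s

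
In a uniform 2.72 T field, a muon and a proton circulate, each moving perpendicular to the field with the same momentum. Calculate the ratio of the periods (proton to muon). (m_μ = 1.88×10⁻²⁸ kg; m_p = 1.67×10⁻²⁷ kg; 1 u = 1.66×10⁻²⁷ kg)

T = 2πm/(qB) is independent of speed, so T₂/T₁ = (m₂/q₂)/(m₁/q₁).
T_{proton}/T_{muon} = (1.67×10^-27/1e) / (1.88×10^-28/1e) = 8.88.

ratio ≈ 8.88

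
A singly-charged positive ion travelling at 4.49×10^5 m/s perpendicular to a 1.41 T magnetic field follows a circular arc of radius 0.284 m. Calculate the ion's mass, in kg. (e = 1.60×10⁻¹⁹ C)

qvB = mv²/r ⇒ m = qBr/v.
m = (1×1.60×10^-19)(1.41)(0.284) / (4.49×10^5) = 1.43×10^-25 kg.

m ≈ 1.43×10^-25 kg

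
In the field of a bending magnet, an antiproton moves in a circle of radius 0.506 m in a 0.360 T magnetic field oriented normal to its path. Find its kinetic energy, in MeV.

v = qBr/m = (1×1.60×10^-19)(0.360)(0.506) / (1.67×10^-27) = 1.75×10^7 m/s.
K = ½mv² = 0.5·(1.67×10^-27)·(1.75×10^7)² = 2.54×10^-13 J = 1.59 MeV.

K ≈ 1.59 MeV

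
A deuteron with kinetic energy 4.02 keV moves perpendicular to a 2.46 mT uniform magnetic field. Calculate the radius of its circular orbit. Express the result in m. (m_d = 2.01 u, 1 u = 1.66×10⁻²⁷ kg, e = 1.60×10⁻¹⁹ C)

r ≈ 5.26 m

Convert the energy: K = 4.02 keV = 6.43×10^-16 J.
v = √(2K/m) = √(2·6.43×10^-16/3.34×10^-27) = 6.21×10^5 m/s.
r = mv/(qB) = (3.34×10^-27)(6.21×10^5) / [(1×1.60×10^-19)(2.46×10^-3)] = 5.26 m.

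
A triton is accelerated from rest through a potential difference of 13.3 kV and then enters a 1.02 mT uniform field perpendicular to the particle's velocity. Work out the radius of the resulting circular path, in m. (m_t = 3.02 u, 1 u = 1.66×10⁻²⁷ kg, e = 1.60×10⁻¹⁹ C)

The kinetic energy gained is K = qV = (1×1.60×10^-19)(1.33×10^4) = 2.13×10^-15 J.
v = √(2K/m) = 9.21×10^5 m/s.
r = mv/(qB) = (5.01×10^-27)(9.21×10^5) / [(1×1.60×10^-19)(1.02×10^-3)] = 28.3 m.

r ≈ 28.3 m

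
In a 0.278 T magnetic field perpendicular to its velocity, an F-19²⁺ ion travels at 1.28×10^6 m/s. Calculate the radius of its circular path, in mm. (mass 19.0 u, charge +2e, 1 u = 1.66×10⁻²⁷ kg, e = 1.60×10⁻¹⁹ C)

The magnetic force provides the centripetal force: qvB = mv²/r, so r = mv/(qB).
r = (3.15×10^-26 kg)(1.28×10^6 m/s) / [(2×1.60×10^-19 C)(0.278 T)] = 0.454 m.

r ≈ 454 mm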